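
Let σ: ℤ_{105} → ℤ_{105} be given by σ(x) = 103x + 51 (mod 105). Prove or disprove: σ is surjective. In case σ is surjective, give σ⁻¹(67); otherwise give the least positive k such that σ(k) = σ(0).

97

Recall that surjectivity means every element of the codomain has a preimage under σ.
Since gcd(103, 105) = 1, 103 is invertible modulo 105. Euclid's algorithm: 105 = 1·103 + 2, 103 = 51·2 + 1; back-substituting gives 1 = 52·103 − 51·105, so 103⁻¹ ≡ 52 (mod 105).
For any y ∈ ℤ_{105}, x = 52(y − 51) mod 105 satisfies σ(x) = 103·52(y − 51) + 51 ≡ y (since 103·52 ≡ 1 mod 105). So every y has a preimage.
Thus σ is surjective.
Since σ is surjective, we compute σ⁻¹(67): solve 103x + 51 ≡ 67 (mod 105), i.e. 103x ≡ 16 (mod 105).
Multiplying by 103⁻¹ = 52 gives x ≡ 52·16 = 832 = 7·105 + 97 ≡ 97 (mod 105).
Check: σ(97) = 103·97 + 51 = 10042 = 95·105 + 67 ≡ 67 (mod 105).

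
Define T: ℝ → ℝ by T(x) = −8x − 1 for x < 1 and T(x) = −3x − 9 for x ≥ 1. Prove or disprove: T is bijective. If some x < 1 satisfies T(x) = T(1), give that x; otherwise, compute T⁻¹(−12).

1

Both pieces are strictly decreasing (slopes −8 and −3), so each is injective on its own interval.
The left piece maps (−∞, 1) onto (−9, ∞); the right piece maps [1, ∞) onto (−∞, −12].
The images leave a gap (−9 has no preimage), so T is not surjective, hence not bijective.
Because the two images are disjoint, no x < 1 has T(x) = T(1), so we compute T⁻¹(−12): −12 lies in (−∞, −12], so solve −3x − 9 = −12: x = (−12 + 9)/(−3) = 1.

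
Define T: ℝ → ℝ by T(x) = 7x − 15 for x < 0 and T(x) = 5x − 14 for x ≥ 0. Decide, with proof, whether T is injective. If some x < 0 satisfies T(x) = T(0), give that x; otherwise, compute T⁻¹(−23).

-8/7

Both pieces are strictly increasing (slopes 7 and 5), so each is injective on its own interval.
The left piece maps (−∞, 0) onto (−∞, −15); the right piece maps [0, ∞) onto [−14, ∞).
These images are disjoint, so no value is attained by both pieces. Therefore T is injective.
Because the two images are disjoint, no x < 0 has T(x) = T(0), so we compute T⁻¹(−23): −23 lies in (−∞, −15), so solve 7x − 15 = −23: x = (−23 + 15)/7 = −8/7.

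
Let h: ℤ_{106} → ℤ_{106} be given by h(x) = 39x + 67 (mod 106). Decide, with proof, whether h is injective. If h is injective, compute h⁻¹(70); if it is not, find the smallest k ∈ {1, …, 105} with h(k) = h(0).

49

If h(s) = h(t), then 39s ≡ 39t (mod 106). Because gcd(39, 106) = 1, we may cancel 39 to get s ≡ t (mod 106).
Therefore h is injective.
We now compute 39⁻¹ mod 106 explicitly. Euclid's algorithm: 106 = 2·39 + 28, 39 = 1·28 + 11, 28 = 2·11 + 6, 11 = 1·6 + 5, 6 = 1·5 + 1; back-substituting gives 1 = 87·39 − 32·106, so 39⁻¹ ≡ 87 (mod 106).
Since h is injective, we find h⁻¹(70): we need 39x ≡ 70 − 67 ≡ 3 (mod 106). Using 39⁻¹ = 87: x ≡ 87·3 = 261 = 2·106 + 49, so x = 49.
Check: h(49) = 39·49 + 67 = 1978 = 18·106 + 70 ≡ 70 (mod 106).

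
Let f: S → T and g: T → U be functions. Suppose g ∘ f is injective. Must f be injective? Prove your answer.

Suppose f(a) = f(b). Applying g: (g ∘ f)(a) = (g ∘ f)(b). Since g ∘ f is injective, a = b. Therefore f is injective.

injective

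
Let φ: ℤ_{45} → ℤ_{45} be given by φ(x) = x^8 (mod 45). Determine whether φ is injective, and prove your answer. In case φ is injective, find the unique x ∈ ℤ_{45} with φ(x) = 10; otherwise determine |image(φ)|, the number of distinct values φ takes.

8

φ(3): Repeated squaring mod 45: 3^1 ≡ 3, 3^2 ≡ 3² = 9, 3^4 ≡ 9² = 81 ≡ 36, 3^8 ≡ 36² = 1296 ≡ 36. So 3^8 ≡ 36 (mod 45).
φ(6): Repeated squaring mod 45: 6^1 ≡ 6, 6^2 ≡ 6² = 36, 6^4 ≡ 36² = 1296 ≡ 36, 6^8 ≡ 36² = 1296 ≡ 36. So 6^8 ≡ 36 (mod 45).
So φ(3) = φ(6) = 36 while 3 ≠ 6, hence φ is not injective.
Since φ is not injective, we determine |image(φ)|. Computing x^8 mod 45 for each x (by repeated squaring, reducing mod 45 at every step), the values φ(0), φ(1), …, φ(44) are: 0, 1, 31, 36, 16, 25, 36, 31, 1, 36, 10, 31, 36, 16, 16, 0, 31, 1, 36, 1, 40, 36, 16, 16, 36, 40, 1, 36, 1, 31, 0, 16, 16, 36, 31, 10, 36, 1, 31, 36, 25, 16, 36, 31, 1.
The distinct values are {0, 1, 10, 16, 25, 31, 36, 40}; there are 8 of them.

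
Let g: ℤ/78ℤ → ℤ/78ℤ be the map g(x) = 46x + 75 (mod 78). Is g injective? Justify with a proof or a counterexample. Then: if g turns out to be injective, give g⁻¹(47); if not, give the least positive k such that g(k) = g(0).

39

We have gcd(46, 78) = 2 > 1. Taking x_1 = 0 and x_2 = 39: g(0) = 75 and g(39) = 46·39 + 75 = 1869 ≡ 75 (mod 78).
So g(0) = g(39) while 0 ≠ 39, therefore g is not injective.
Since g is not injective, we find the least positive k with g(k) = g(0): this means 46k ≡ 0 (mod 78), i.e. 78 ∣ 46k. Since gcd(46, 78) = 2, dividing through by 2 this holds exactly when 39 ∣ 23k, and as gcd(23, 39) = 1, exactly when 39 ∣ k.
The smallest positive such k is 39.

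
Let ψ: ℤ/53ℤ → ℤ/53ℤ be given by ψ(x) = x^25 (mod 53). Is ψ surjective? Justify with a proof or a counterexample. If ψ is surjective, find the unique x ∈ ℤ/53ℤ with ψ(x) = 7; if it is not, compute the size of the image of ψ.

Since 53 is prime, the nonzero elements of ℤ/53ℤ form a cyclic group of order 52.
As gcd(25, 52) = 1, raising to the 25th power is a bijection on this group: if x_1^25 ≡ x_2^25 then (x_1x_2^{−1})^25 = 1, and the only element of order dividing gcd(25, 52) = 1 is 1, so x_1 = x_2.
With ψ(0) = 0 this makes ψ injective on all of ℤ/53ℤ, hence bijective (finite equal-size domain and codomain). In particular ψ is surjective.
Since ψ is surjective, we find the preimage of 7. The inverse of x ↦ x^25 on (ℤ/53ℤ)^× is x ↦ x^25, because 25·25 = 625 = 12·52 + 1 ≡ 1 (mod 52) and x^{52} = 1 for x ≠ 0 (Fermat). So ψ⁻¹(7) = 7^25 mod 53.
Repeated squaring mod 53: 7^1 ≡ 7, 7^2 ≡ 7² = 49, 7^4 ≡ 49² = 2401 ≡ 16, 7^8 ≡ 16² = 256 ≡ 44, 7^16 ≡ 44² = 1936 ≡ 28. Since 25 = 16 + 8 + 1, 7^25 ≡ 28·44·7: 28·44 = 1232 ≡ 13, then 13·7 = 91 ≡ 38. So 7^25 ≡ 38 (mod 53).
Hence ψ⁻¹(7) = 38.

38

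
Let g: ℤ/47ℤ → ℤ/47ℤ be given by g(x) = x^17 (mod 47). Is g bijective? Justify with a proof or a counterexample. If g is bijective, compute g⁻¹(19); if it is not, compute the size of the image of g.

Since 47 is prime, the nonzero elements of ℤ/47ℤ form a cyclic group of order 46.
As gcd(17, 46) = 1, raising to the 17th power is a bijection on this group: if u^17 ≡ v^17 then (uv^{−1})^17 = 1, and the only element of order dividing gcd(17, 46) = 1 is 1, so u = v.
With g(0) = 0 this makes g injective on all of ℤ/47ℤ, hence bijective (finite equal-size domain and codomain). In particular g is bijective.
Since g is bijective, we find the preimage of 19. The inverse of x ↦ x^17 on (ℤ/47ℤ)^× is x ↦ x^19, because 17·19 = 323 = 7·46 + 1 ≡ 1 (mod 46) and x^{46} = 1 for x ≠ 0 (Fermat). So g⁻¹(19) = 19^19 mod 47.
Repeated squaring mod 47: 19^1 ≡ 19, 19^2 ≡ 19² = 361 ≡ 32, 19^4 ≡ 32² = 1024 ≡ 37, 19^8 ≡ 37² = 1369 ≡ 6, 19^16 ≡ 6² = 36. Since 19 = 16 + 2 + 1, 19^19 ≡ 36·32·19: 36·32 = 1152 ≡ 24, then 24·19 = 456 ≡ 33. So 19^19 ≡ 33 (mod 47).
Hence g⁻¹(19) = 33.

33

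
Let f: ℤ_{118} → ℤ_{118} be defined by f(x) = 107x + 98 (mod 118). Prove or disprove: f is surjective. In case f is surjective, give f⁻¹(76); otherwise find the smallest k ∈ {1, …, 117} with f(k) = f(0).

Recall: surjectivity means every element of the codomain has a preimage under f.
Since gcd(107, 118) = 1, 107 is invertible modulo 118. Euclid's algorithm: 118 = 1·107 + 11, 107 = 9·11 + 8, 11 = 1·8 + 3, 8 = 2·3 + 2, 3 = 1·2 + 1; back-substituting gives 1 = 75·107 − 68·118, so 107⁻¹ ≡ 75 (mod 118).
Then y ↦ 75(y − 98) is a two-sided inverse to f, so every y ∈ ℤ_{118} has a preimage.
Therefore f is surjective.
Since f is surjective, we compute f⁻¹(76): solve 107x + 98 ≡ 76 (mod 118), i.e. 107x ≡ 96 (mod 118).
Multiplying by 107⁻¹ = 75 gives x ≡ 75·96 = 7200 = 61·118 + 2 ≡ 2 (mod 118).
Check: f(2) = 107·2 + 98 = 312 = 2·118 + 76 ≡ 76 (mod 118).

2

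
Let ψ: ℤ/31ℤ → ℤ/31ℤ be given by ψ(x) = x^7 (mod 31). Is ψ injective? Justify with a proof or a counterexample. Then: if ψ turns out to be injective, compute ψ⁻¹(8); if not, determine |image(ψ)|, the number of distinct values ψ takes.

Since 31 is prime, the nonzero elements of ℤ/31ℤ form a cyclic group of order 30.
As gcd(7, 30) = 1, raising to the 7th power is a bijection on this group: if a^7 ≡ b^7 then (ab^{−1})^7 = 1, and the only element of order dividing gcd(7, 30) = 1 is 1, so a = b.
With ψ(0) = 0 this makes ψ injective on all of ℤ/31ℤ, hence bijective (finite equal-size domain and codomain). In particular ψ is injective.
Since ψ is injective, we find the preimage of 8. The inverse of x ↦ x^7 on (ℤ/31ℤ)^× is x ↦ x^13, because 7·13 = 91 = 3·30 + 1 ≡ 1 (mod 30) and x^{30} = 1 for x ≠ 0 (Fermat). So ψ⁻¹(8) = 8^13 mod 31.
Repeated squaring mod 31: 8^1 ≡ 8, 8^2 ≡ 8² = 64 ≡ 2, 8^4 ≡ 2² = 4, 8^8 ≡ 4² = 16. Since 13 = 8 + 4 + 1, 8^13 ≡ 16·4·8: 16·4 = 64 ≡ 2, then 2·8 = 16. So 8^13 ≡ 16 (mod 31).
Hence ψ⁻¹(8) = 16.

16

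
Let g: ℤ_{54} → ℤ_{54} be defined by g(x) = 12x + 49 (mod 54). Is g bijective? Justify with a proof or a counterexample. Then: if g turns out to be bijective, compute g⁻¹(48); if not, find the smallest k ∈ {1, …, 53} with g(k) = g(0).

9

Recall that injectivity means: for all a, b in the domain, g(a) = g(b) implies a = b.
We have gcd(12, 54) = 6 > 1. Taking a = 0 and b = 9: g(0) = 49 and g(9) = 12·9 + 49 = 157 ≡ 49 (mod 54).
So g(0) = g(9) while 0 ≠ 9, hence g is not injective, hence not bijective.
Since g is not bijective, we find the least positive k with g(k) = g(0): this means 12k ≡ 0 (mod 54), i.e. 54 ∣ 12k. Since gcd(12, 54) = 6, dividing through by 6 this holds exactly when 9 ∣ 2k, and as gcd(2, 9) = 1, exactly when 9 ∣ k.
The smallest positive such k is 9.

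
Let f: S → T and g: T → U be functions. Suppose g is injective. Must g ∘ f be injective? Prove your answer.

not injective

No. Take S = {0, 1}, T = U = {0, 1, 2, 3, 4}, f(0) = f(1) = 0, and g = identity (injective).
Then (g ∘ f)(0) = (g ∘ f)(1) = 0 with 0 ≠ 1, so g ∘ f is not injective.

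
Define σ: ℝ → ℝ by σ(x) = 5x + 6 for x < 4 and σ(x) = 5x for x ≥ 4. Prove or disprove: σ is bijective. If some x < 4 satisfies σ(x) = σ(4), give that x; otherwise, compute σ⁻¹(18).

14/5

Both pieces are strictly increasing (slopes 5 and 5), so each is injective on its own interval.
The left piece maps (−∞, 4) onto (−∞, 26); the right piece maps [4, ∞) onto [20, ∞).
These images overlap. In particular σ(4) = 20 (right piece), and solving 5x + 6 = 20 on the left piece gives x = 14/5 < 4.
So σ(14/5) = σ(4) with 14/5 ≠ 4, and σ is not injective, hence not bijective. This x = 14/5 is the requested value below 4.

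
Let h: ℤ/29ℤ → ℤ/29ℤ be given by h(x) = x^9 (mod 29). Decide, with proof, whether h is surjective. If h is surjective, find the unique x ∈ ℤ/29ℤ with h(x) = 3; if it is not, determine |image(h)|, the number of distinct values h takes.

Since 29 is prime, the nonzero elements of ℤ/29ℤ form a cyclic group of order 28.
As gcd(9, 28) = 1, raising to the 9th power is a bijection on this group: if a^9 ≡ b^9 then (ab^{−1})^9 = 1, and the only element of order dividing gcd(9, 28) = 1 is 1, so a = b.
With h(0) = 0 this makes h injective on all of ℤ/29ℤ, hence bijective (finite equal-size domain and codomain). In particular h is surjective.
Since h is surjective, we find the preimage of 3. The inverse of x ↦ x^9 on (ℤ/29ℤ)^× is x ↦ x^25, because 9·25 = 225 = 8·28 + 1 ≡ 1 (mod 28) and x^{28} = 1 for x ≠ 0 (Fermat). So h⁻¹(3) = 3^25 mod 29.
Repeated squaring mod 29: 3^1 ≡ 3, 3^2 ≡ 3² = 9, 3^4 ≡ 9² = 81 ≡ 23, 3^8 ≡ 23² = 529 ≡ 7, 3^16 ≡ 7² = 49 ≡ 20. Since 25 = 16 + 8 + 1, 3^25 ≡ 20·7·3: 20·7 = 140 ≡ 24, then 24·3 = 72 ≡ 14. So 3^25 ≡ 14 (mod 29).
Hence h⁻¹(3) = 14.

14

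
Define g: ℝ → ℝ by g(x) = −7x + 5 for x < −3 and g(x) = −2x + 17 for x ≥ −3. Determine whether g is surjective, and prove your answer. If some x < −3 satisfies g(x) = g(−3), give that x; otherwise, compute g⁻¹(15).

1

Both pieces are strictly decreasing (slopes −7 and −2), so each is injective on its own interval.
The left piece maps (−∞, −3) onto (26, ∞); the right piece maps [−3, ∞) onto (−∞, 23].
The union (26, ∞) ∪ (−∞, 23] omits the interval between 26 and 23; in particular 26 has no preimage. So g is not surjective.
Because the two images are disjoint, no x < −3 has g(x) = g(−3), so we compute g⁻¹(15): 15 lies in (−∞, 23], so solve −2x + 17 = 15: x = (15 − 17)/(−2) = 1.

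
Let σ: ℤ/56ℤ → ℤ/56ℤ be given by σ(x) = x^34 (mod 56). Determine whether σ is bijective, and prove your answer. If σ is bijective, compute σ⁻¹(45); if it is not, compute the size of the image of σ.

σ(6): Repeated squaring mod 56: 6^1 ≡ 6, 6^2 ≡ 6² = 36, 6^4 ≡ 36² = 1296 ≡ 8, 6^8 ≡ 8² = 64 ≡ 8, 6^16 ≡ 8² = 64 ≡ 8, 6^32 ≡ 8² = 64 ≡ 8. Since 34 = 32 + 2, 6^34 ≡ 8·36: 8·36 = 288 ≡ 8. So 6^34 ≡ 8 (mod 56).
σ(8): Repeated squaring mod 56: 8^1 ≡ 8, 8^2 ≡ 8² = 64 ≡ 8, 8^4 ≡ 8² = 64 ≡ 8, 8^8 ≡ 8² = 64 ≡ 8, 8^16 ≡ 8² = 64 ≡ 8, 8^32 ≡ 8² = 64 ≡ 8. Since 34 = 32 + 2, 8^34 ≡ 8·8: 8·8 = 64 ≡ 8. So 8^34 ≡ 8 (mod 56).
So σ(6) = σ(8) = 8 while 6 ≠ 8, thus σ is not injective, hence not bijective.
Since σ is not bijective, we determine |image(σ)|. Computing x^34 mod 56 for each x (by repeated squaring, reducing mod 56 at every step), the values σ(0), σ(1), …, σ(55) are: 0, 1, 16, 25, 32, 9, 8, 49, 8, 9, 32, 25, 16, 1, 0, 1, 16, 25, 32, 9, 8, 49, 8, 9, 32, 25, 16, 1, 0, 1, 16, 25, 32, 9, 8, 49, 8, 9, 32, 25, 16, 1, 0, 1, 16, 25, 32, 9, 8, 49, 8, 9, 32, 25, 16, 1.
The distinct values are {0, 1, 8, 9, 16, 25, 32, 49}; there are 8 of them.

8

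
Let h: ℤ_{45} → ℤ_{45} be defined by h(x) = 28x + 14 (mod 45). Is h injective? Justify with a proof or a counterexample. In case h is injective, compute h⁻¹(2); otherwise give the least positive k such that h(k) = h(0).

Suppose h(x_1) = h(x_2) in ℤ_{45}. Then 28x_1 + 14 ≡ 28x_2 + 14 (mod 45), therefore 28(x_1 − x_2) ≡ 0 (mod 45).
Since gcd(28, 45) = 1, 28 is invertible modulo 45, therefore x_1 − x_2 ≡ 0 (mod 45), i.e. x_1 = x_2.
So h is injective.
We now compute 28⁻¹ mod 45 explicitly. Euclid's algorithm: 45 = 1·28 + 17, 28 = 1·17 + 11, 17 = 1·11 + 6, 11 = 1·6 + 5, 6 = 1·5 + 1; back-substituting gives 1 = 37·28 − 23·45, so 28⁻¹ ≡ 37 (mod 45).
Since h is injective, we compute h⁻¹(2): solve 28x + 14 ≡ 2 (mod 45), i.e. 28x ≡ 33 (mod 45).
Multiplying by 28⁻¹ = 37 gives x ≡ 37·33 = 1221 = 27·45 + 6 ≡ 6 (mod 45).
Check: h(6) = 28·6 + 14 = 182 = 4·45 + 2 ≡ 2 (mod 45).

6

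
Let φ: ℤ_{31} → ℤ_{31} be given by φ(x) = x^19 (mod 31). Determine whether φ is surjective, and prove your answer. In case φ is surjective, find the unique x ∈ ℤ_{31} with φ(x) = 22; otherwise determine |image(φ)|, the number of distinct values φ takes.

11

Since 31 is prime, the nonzero elements of ℤ_{31} form a cyclic group of order 30.
As gcd(19, 30) = 1, raising to the 19th power is a bijection on this group: if u^19 ≡ v^19 then (uv^{−1})^19 = 1, and the only element of order dividing gcd(19, 30) = 1 is 1, so u = v.
With φ(0) = 0 this makes φ injective on all of ℤ_{31}, hence bijective (finite equal-size domain and codomain). In particular φ is surjective.
Since φ is surjective, we find the preimage of 22. The inverse of x ↦ x^19 on (ℤ_{31})^× is x ↦ x^19, because 19·19 = 361 = 12·30 + 1 ≡ 1 (mod 30) and x^{30} = 1 for x ≠ 0 (Fermat). So φ⁻¹(22) = 22^19 mod 31.
Repeated squaring mod 31: 22^1 ≡ 22, 22^2 ≡ 22² = 484 ≡ 19, 22^4 ≡ 19² = 361 ≡ 20, 22^8 ≡ 20² = 400 ≡ 28, 22^16 ≡ 28² = 784 ≡ 9. Since 19 = 16 + 2 + 1, 22^19 ≡ 9·19·22: 9·19 = 171 ≡ 16, then 16·22 = 352 ≡ 11. So 22^19 ≡ 11 (mod 31).
Hence φ⁻¹(22) = 11.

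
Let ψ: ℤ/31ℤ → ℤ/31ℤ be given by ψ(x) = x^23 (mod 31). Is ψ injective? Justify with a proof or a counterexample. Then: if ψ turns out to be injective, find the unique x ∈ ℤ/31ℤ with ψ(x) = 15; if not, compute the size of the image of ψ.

Since 31 is prime, the nonzero elements of ℤ/31ℤ form a cyclic group of order 30.
As gcd(23, 30) = 1, raising to the 23rd power is a bijection on this group: if s^23 ≡ t^23 then (st^{−1})^23 = 1, and the only element of order dividing gcd(23, 30) = 1 is 1, so s = t.
With ψ(0) = 0 this makes ψ injective on all of ℤ/31ℤ, hence bijective (finite equal-size domain and codomain). In particular ψ is injective.
Since ψ is injective, we find the preimage of 15. The inverse of x ↦ x^23 on (ℤ/31ℤ)^× is x ↦ x^17, because 23·17 = 391 = 13·30 + 1 ≡ 1 (mod 30) and x^{30} = 1 for x ≠ 0 (Fermat). So ψ⁻¹(15) = 15^17 mod 31.
Repeated squaring mod 31: 15^1 ≡ 15, 15^2 ≡ 15² = 225 ≡ 8, 15^4 ≡ 8² = 64 ≡ 2, 15^8 ≡ 2² = 4, 15^16 ≡ 4² = 16. Since 17 = 16 + 1, 15^17 ≡ 16·15: 16·15 = 240 ≡ 23. So 15^17 ≡ 23 (mod 31).
Hence ψ⁻¹(15) = 23.

23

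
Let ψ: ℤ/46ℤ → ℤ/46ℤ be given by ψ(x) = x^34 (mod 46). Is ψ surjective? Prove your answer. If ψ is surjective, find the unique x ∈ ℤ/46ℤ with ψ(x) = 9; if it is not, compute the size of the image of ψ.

24

ψ(22): Repeated squaring mod 46: 22^1 ≡ 22, 22^2 ≡ 22² = 484 ≡ 24, 22^4 ≡ 24² = 576 ≡ 24, 22^8 ≡ 24² = 576 ≡ 24, 22^16 ≡ 24² = 576 ≡ 24, 22^32 ≡ 24² = 576 ≡ 24. Since 34 = 32 + 2, 22^34 ≡ 24·24: 24·24 = 576 ≡ 24. So 22^34 ≡ 24 (mod 46).
ψ(24): Repeated squaring mod 46: 24^1 ≡ 24, 24^2 ≡ 24² = 576 ≡ 24, 24^4 ≡ 24² = 576 ≡ 24, 24^8 ≡ 24² = 576 ≡ 24, 24^16 ≡ 24² = 576 ≡ 24, 24^32 ≡ 24² = 576 ≡ 24. Since 34 = 32 + 2, 24^34 ≡ 24·24: 24·24 = 576 ≡ 24. So 24^34 ≡ 24 (mod 46).
So ψ(22) = ψ(24) = 24 while 22 ≠ 24, hence ψ is not injective.
A non-injective map from the 46-element set ℤ/46ℤ to itself takes at most 45 distinct values, so it cannot be surjective. Therefore ψ is not surjective.
Since ψ is not surjective, we determine |image(ψ)|. Computing x^34 mod 46 for each x (by repeated squaring, reducing mod 46 at every step), the values ψ(0), ψ(1), …, ψ(45) are: 0, 1, 2, 3, 4, 41, 6, 39, 8, 9, 36, 35, 12, 13, 32, 31, 16, 29, 18, 27, 26, 25, 24, 23, 24, 25, 26, 27, 18, 29, 16, 31, 32, 13, 12, 35, 36, 9, 8, 39, 6, 41, 4, 3, 2, 1.
The distinct values are {0, 1, 2, 3, 4, 6, 8, 9, 12, 13, 16, 18, 23, 24, 25, 26, 27, 29, 31, 32, 35, 36, 39, 41}; there are 24 of them.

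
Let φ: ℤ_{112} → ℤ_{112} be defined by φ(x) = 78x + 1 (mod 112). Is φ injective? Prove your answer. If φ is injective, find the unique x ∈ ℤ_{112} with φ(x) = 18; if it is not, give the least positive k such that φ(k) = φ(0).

56

We have gcd(78, 112) = 2 > 1. Taking a = 0 and b = 56: φ(0) = 1 and φ(56) = 78·56 + 1 = 4369 ≡ 1 (mod 112).
So φ(0) = φ(56) while 0 ≠ 56, thus φ is not injective.
Since φ is not injective, we find the least positive k with φ(k) = φ(0): this means 78k ≡ 0 (mod 112), i.e. 112 ∣ 78k. Since gcd(78, 112) = 2, dividing through by 2 this holds exactly when 56 ∣ 39k, and as gcd(39, 56) = 1, exactly when 56 ∣ k.
The smallest positive such k is 56.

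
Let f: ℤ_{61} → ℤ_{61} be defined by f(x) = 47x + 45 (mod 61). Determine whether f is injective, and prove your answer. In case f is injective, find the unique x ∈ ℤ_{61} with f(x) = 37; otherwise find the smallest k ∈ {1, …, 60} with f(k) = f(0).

Recall that injectivity means: for all a, b in the domain, f(a) = f(b) implies a = b.
If f(a) = f(b), then 47a ≡ 47b (mod 61). Because gcd(47, 61) = 1, we may cancel 47 to get a ≡ b (mod 61).
Thus f is injective.
We now compute 47⁻¹ mod 61 explicitly. Euclid's algorithm: 61 = 1·47 + 14, 47 = 3·14 + 5, 14 = 2·5 + 4, 5 = 1·4 + 1; back-substituting gives 1 = 13·47 − 10·61, so 47⁻¹ ≡ 13 (mod 61).
Since f is injective, we compute f⁻¹(37): solve 47x + 45 ≡ 37 (mod 61), i.e. 47x ≡ 53 (mod 61).
Multiplying by 47⁻¹ = 13 gives x ≡ 13·53 = 689 = 11·61 + 18 ≡ 18 (mod 61).
Check: f(18) = 47·18 + 45 = 891 = 14·61 + 37 ≡ 37 (mod 61).

18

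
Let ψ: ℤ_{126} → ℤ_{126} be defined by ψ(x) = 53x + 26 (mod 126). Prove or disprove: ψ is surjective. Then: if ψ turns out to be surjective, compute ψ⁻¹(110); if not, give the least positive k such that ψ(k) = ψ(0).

42

Since gcd(53, 126) = 1, 53 is invertible modulo 126. Euclid's algorithm: 126 = 2·53 + 20, 53 = 2·20 + 13, 20 = 1·13 + 7, 13 = 1·7 + 6, 7 = 1·6 + 1; back-substituting gives 1 = 107·53 − 45·126, so 53⁻¹ ≡ 107 (mod 126).
Then y ↦ 107(y − 26) is a two-sided inverse to ψ, so every y ∈ ℤ_{126} has a preimage.
Therefore ψ is surjective.
Since ψ is surjective, we find ψ⁻¹(110): we need 53x ≡ 110 − 26 ≡ 84 (mod 126). Using 53⁻¹ = 107: x ≡ 107·84 = 8988 = 71·126 + 42, so x = 42.
Check: ψ(42) = 53·42 + 26 = 2252 = 17·126 + 110 ≡ 110 (mod 126).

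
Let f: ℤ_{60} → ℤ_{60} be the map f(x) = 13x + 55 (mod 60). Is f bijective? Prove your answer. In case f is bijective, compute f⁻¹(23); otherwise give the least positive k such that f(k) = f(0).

By definition, f is injective if f(u) = f(v) implies u = v.
Suppose f(u) = f(v) in ℤ_{60}. Then 13u + 55 ≡ 13v + 55 (mod 60), hence 13(u − v) ≡ 0 (mod 60).
Since gcd(13, 60) = 1, 13 is invertible modulo 60, thus u − v ≡ 0 (mod 60), i.e. u = v.
We now compute 13⁻¹ mod 60 explicitly. Euclid's algorithm: 60 = 4·13 + 8, 13 = 1·8 + 5, 8 = 1·5 + 3, 5 = 1·3 + 2, 3 = 1·2 + 1; back-substituting gives 1 = 37·13 − 8·60, so 13⁻¹ ≡ 37 (mod 60).
Then y ↦ 37(y − 55) is a two-sided inverse to f, so every y ∈ ℤ_{60} has a preimage.
Thus f is bijective.
Since f is bijective, we compute f⁻¹(23): solve 13x + 55 ≡ 23 (mod 60), i.e. 13x ≡ 28 (mod 60).
Multiplying by 13⁻¹ = 37 gives x ≡ 37·28 = 1036 = 17·60 + 16 ≡ 16 (mod 60).
Check: f(16) = 13·16 + 55 = 263 = 4·60 + 23 ≡ 23 (mod 60).

16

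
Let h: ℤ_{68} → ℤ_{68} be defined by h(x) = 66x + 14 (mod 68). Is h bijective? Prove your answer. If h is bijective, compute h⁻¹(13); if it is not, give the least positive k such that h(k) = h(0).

34

By definition, h is injective if h(x_1) = h(x_2) implies x_1 = x_2.
We have gcd(66, 68) = 2 > 1. Taking x_1 = 0 and x_2 = 34: h(0) = 14 and h(34) = 66·34 + 14 = 2258 ≡ 14 (mod 68).
So h(0) = h(34) while 0 ≠ 34, thus h is not injective, hence not bijective.
Since h is not bijective, we find the least positive k with h(k) = h(0): this means 66k ≡ 0 (mod 68), i.e. 68 ∣ 66k. Since gcd(66, 68) = 2, dividing through by 2 this holds exactly when 34 ∣ 33k, and as gcd(33, 34) = 1, exactly when 34 ∣ k.
The smallest positive such k is 34.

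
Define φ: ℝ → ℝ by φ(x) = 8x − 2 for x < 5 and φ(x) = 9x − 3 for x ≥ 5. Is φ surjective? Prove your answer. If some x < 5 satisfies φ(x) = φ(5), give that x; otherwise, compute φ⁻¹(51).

6

Both pieces are strictly increasing (slopes 8 and 9), so each is injective on its own interval.
The left piece maps (−∞, 5) onto (−∞, 38); the right piece maps [5, ∞) onto [42, ∞).
The union (−∞, 38) ∪ [42, ∞) omits the interval between 38 and 42; in particular 38 has no preimage. So φ is not surjective.
Because the two images are disjoint, no x < 5 has φ(x) = φ(5), so we compute φ⁻¹(51): 51 lies in [42, ∞), so solve 9x − 3 = 51: x = (51 + 3)/9 = 6.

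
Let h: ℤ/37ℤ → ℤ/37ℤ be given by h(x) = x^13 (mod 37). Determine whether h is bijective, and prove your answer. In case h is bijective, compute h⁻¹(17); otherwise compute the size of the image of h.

Since 37 is prime, the nonzero elements of ℤ/37ℤ form a cyclic group of order 36.
As gcd(13, 36) = 1, raising to the 13th power is a bijection on this group: if x_1^13 ≡ x_2^13 then (x_1x_2^{−1})^13 = 1, and the only element of order dividing gcd(13, 36) = 1 is 1, so x_1 = x_2.
With h(0) = 0 this makes h injective on all of ℤ/37ℤ, hence bijective (finite equal-size domain and codomain). In particular h is bijective.
Since h is bijective, we find the preimage of 17. The inverse of x ↦ x^13 on (ℤ/37ℤ)^× is x ↦ x^25, because 13·25 = 325 = 9·36 + 1 ≡ 1 (mod 36) and x^{36} = 1 for x ≠ 0 (Fermat). So h⁻¹(17) = 17^25 mod 37.
Repeated squaring mod 37: 17^1 ≡ 17, 17^2 ≡ 17² = 289 ≡ 30, 17^4 ≡ 30² = 900 ≡ 12, 17^8 ≡ 12² = 144 ≡ 33, 17^16 ≡ 33² = 1089 ≡ 16. Since 25 = 16 + 8 + 1, 17^25 ≡ 16·33·17: 16·33 = 528 ≡ 10, then 10·17 = 170 ≡ 22. So 17^25 ≡ 22 (mod 37).
Hence h⁻¹(17) = 22.

22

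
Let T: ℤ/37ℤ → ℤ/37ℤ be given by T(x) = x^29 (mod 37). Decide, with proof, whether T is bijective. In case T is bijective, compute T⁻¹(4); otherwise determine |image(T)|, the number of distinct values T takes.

Since 37 is prime, the nonzero elements of ℤ/37ℤ form a cyclic group of order 36.
As gcd(29, 36) = 1, raising to the 29th power is a bijection on this group: if s^29 ≡ t^29 then (st^{−1})^29 = 1, and the only element of order dividing gcd(29, 36) = 1 is 1, so s = t.
With T(0) = 0 this makes T injective on all of ℤ/37ℤ, hence bijective (finite equal-size domain and codomain). In particular T is bijective.
Since T is bijective, we find the preimage of 4. The inverse of x ↦ x^29 on (ℤ/37ℤ)^× is x ↦ x^5, because 29·5 = 145 = 4·36 + 1 ≡ 1 (mod 36) and x^{36} = 1 for x ≠ 0 (Fermat). So T⁻¹(4) = 4^5 mod 37.
Repeated squaring mod 37: 4^1 ≡ 4, 4^2 ≡ 4² = 16, 4^4 ≡ 16² = 256 ≡ 34. Since 5 = 4 + 1, 4^5 ≡ 34·4: 34·4 = 136 ≡ 25. So 4^5 ≡ 25 (mod 37).
Hence T⁻¹(4) = 25.

25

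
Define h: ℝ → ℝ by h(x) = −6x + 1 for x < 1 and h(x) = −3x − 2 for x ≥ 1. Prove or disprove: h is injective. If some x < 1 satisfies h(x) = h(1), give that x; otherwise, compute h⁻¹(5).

Both pieces are strictly decreasing (slopes −6 and −3), so each is injective on its own interval.
The left piece maps (−∞, 1) onto (−5, ∞); the right piece maps [1, ∞) onto (−∞, −5].
These images are disjoint, so no value is attained by both pieces. So h is injective.
Because the two images are disjoint, no x < 1 has h(x) = h(1), so we compute h⁻¹(5): 5 lies in (−5, ∞), so solve −6x + 1 = 5: x = (5 − 1)/(−6) = −2/3.

-2/3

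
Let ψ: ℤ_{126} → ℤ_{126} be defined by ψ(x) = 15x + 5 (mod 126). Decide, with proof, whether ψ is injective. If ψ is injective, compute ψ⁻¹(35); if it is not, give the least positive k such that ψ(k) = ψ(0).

42

By definition, ψ is injective when ψ(a) = ψ(b) forces a = b.
We have gcd(15, 126) = 3 > 1. Taking a = 0 and b = 42: ψ(0) = 5 and ψ(42) = 15·42 + 5 = 635 ≡ 5 (mod 126).
So ψ(0) = ψ(42) while 0 ≠ 42, hence ψ is not injective.
Since ψ is not injective, we find the least positive k with ψ(k) = ψ(0): this means 15k ≡ 0 (mod 126), i.e. 126 ∣ 15k. Since gcd(15, 126) = 3, dividing through by 3 this holds exactly when 42 ∣ 5k, and as gcd(5, 42) = 1, exactly when 42 ∣ k.
The smallest positive such k is 42.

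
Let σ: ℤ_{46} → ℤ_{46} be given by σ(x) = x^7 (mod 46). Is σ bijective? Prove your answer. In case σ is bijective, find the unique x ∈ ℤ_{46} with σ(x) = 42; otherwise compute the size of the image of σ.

Computing x^7 mod 46 for each x (by repeated squaring, reducing mod 46 at every step), the values σ(0), σ(1), …, σ(45) are: 0, 1, 36, 25, 8, 17, 26, 5, 12, 27, 14, 7, 16, 9, 42, 11, 18, 43, 6, 15, 44, 33, 22, 23, 24, 13, 2, 31, 40, 3, 28, 35, 4, 37, 30, 39, 32, 19, 34, 41, 20, 29, 38, 21, 10, 45.
Every element of ℤ_{46} appears exactly once in this list, so σ is a bijection, and in particular bijective.
Since σ is bijective, we read off the preimage of 42 from the same table: σ(14) = 42, so σ⁻¹(42) = 14.

14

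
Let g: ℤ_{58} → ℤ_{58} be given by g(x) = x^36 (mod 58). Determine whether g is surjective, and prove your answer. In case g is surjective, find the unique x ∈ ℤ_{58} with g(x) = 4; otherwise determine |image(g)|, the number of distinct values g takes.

16

g(3): Repeated squaring mod 58: 3^1 ≡ 3, 3^2 ≡ 3² = 9, 3^4 ≡ 9² = 81 ≡ 23, 3^8 ≡ 23² = 529 ≡ 7, 3^16 ≡ 7² = 49, 3^32 ≡ 49² = 2401 ≡ 23. Since 36 = 32 + 4, 3^36 ≡ 23·23: 23·23 = 529 ≡ 7. So 3^36 ≡ 7 (mod 58).
g(7): Repeated squaring mod 58: 7^1 ≡ 7, 7^2 ≡ 7² = 49, 7^4 ≡ 49² = 2401 ≡ 23, 7^8 ≡ 23² = 529 ≡ 7, 7^16 ≡ 7² = 49, 7^32 ≡ 49² = 2401 ≡ 23. Since 36 = 32 + 4, 7^36 ≡ 23·23: 23·23 = 529 ≡ 7. So 7^36 ≡ 7 (mod 58).
So g(3) = g(7) = 7 while 3 ≠ 7, therefore g is not injective.
A non-injective map from the 58-element set ℤ_{58} to itself takes at most 57 distinct values, so it cannot be surjective. Hence g is not surjective.
Since g is not surjective, we determine |image(g)|. Computing x^36 mod 58 for each x (by repeated squaring, reducing mod 58 at every step), the values g(0), g(1), …, g(57) are: 0, 1, 24, 7, 54, 53, 52, 7, 20, 49, 54, 45, 30, 45, 52, 23, 16, 1, 16, 25, 20, 49, 36, 23, 24, 25, 36, 53, 30, 29, 30, 53, 36, 25, 24, 23, 36, 49, 20, 25, 16, 1, 16, 23, 52, 45, 30, 45, 54, 49, 20, 7, 52, 53, 54, 7, 24, 1.
The distinct values are {0, 1, 7, 16, 20, 23, 24, 25, 29, 30, 36, 45, 49, 52, 53, 54}; there are 16 of them.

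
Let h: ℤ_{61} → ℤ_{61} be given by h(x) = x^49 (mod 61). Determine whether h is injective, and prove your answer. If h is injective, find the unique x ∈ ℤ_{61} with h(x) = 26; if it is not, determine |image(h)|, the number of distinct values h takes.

Since 61 is prime, the nonzero elements of ℤ_{61} form a cyclic group of order 60.
As gcd(49, 60) = 1, raising to the 49th power is a bijection on this group: if s^49 ≡ t^49 then (st^{−1})^49 = 1, and the only element of order dividing gcd(49, 60) = 1 is 1, so s = t.
With h(0) = 0 this makes h injective on all of ℤ_{61}, hence bijective (finite equal-size domain and codomain). In particular h is injective.
Since h is injective, we find the preimage of 26. The inverse of x ↦ x^49 on (ℤ_{61})^× is x ↦ x^49, because 49·49 = 2401 = 40·60 + 1 ≡ 1 (mod 60) and x^{60} = 1 for x ≠ 0 (Fermat). So h⁻¹(26) = 26^49 mod 61.
Repeated squaring mod 61: 26^1 ≡ 26, 26^2 ≡ 26² = 676 ≡ 5, 26^4 ≡ 5² = 25, 26^8 ≡ 25² = 625 ≡ 15, 26^16 ≡ 15² = 225 ≡ 42, 26^32 ≡ 42² = 1764 ≡ 56. Since 49 = 32 + 16 + 1, 26^49 ≡ 56·42·26: 56·42 = 2352 ≡ 34, then 34·26 = 884 ≡ 30. So 26^49 ≡ 30 (mod 61).
Hence h⁻¹(26) = 30.

30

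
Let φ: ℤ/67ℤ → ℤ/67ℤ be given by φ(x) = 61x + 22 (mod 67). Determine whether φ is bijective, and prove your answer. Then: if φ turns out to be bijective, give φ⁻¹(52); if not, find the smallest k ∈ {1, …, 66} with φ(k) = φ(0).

Suppose φ(a) = φ(b) in ℤ/67ℤ. Then 61a + 22 ≡ 61b + 22 (mod 67), thus 61(a − b) ≡ 0 (mod 67).
Since gcd(61, 67) = 1, 61 is invertible modulo 67, hence a − b ≡ 0 (mod 67), i.e. a = b.
We now compute 61⁻¹ mod 67 explicitly. Euclid's algorithm: 67 = 1·61 + 6, 61 = 10·6 + 1; back-substituting gives 1 = 11·61 − 10·67, so 61⁻¹ ≡ 11 (mod 67).
Then y ↦ 11(y − 22) is a two-sided inverse to φ, so every y ∈ ℤ/67ℤ has a preimage.
So φ is bijective.
Since φ is bijective, we compute φ⁻¹(52): solve 61x + 22 ≡ 52 (mod 67), i.e. 61x ≡ 30 (mod 67).
Multiplying by 61⁻¹ = 11 gives x ≡ 11·30 = 330 = 4·67 + 62 ≡ 62 (mod 67).
Check: φ(62) = 61·62 + 22 = 3804 = 56·67 + 52 ≡ 52 (mod 67).

62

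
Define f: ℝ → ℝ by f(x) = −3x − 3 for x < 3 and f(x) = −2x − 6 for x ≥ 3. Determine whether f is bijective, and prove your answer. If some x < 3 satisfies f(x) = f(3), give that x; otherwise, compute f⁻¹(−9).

Both pieces are strictly decreasing (slopes −3 and −2), so each is injective on its own interval.
The left piece maps (−∞, 3) onto (−12, ∞); the right piece maps [3, ∞) onto (−∞, −12].
Since −12 = −12, the images partition ℝ: f is injective and surjective, hence bijective.
Because the two images are disjoint, no x < 3 has f(x) = f(3), so we compute f⁻¹(−9): −9 lies in (−12, ∞), so solve −3x − 3 = −9: x = (−9 + 3)/(−3) = 2.

2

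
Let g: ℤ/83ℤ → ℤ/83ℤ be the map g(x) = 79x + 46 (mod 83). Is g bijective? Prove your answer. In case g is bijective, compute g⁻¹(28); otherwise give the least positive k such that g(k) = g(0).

If g(x_1) = g(x_2), then 79x_1 ≡ 79x_2 (mod 83). Because gcd(79, 83) = 1, we may cancel 79 to get x_1 ≡ x_2 (mod 83).
We now compute 79⁻¹ mod 83 explicitly. Euclid's algorithm: 83 = 1·79 + 4, 79 = 19·4 + 3, 4 = 1·3 + 1; back-substituting gives 1 = 62·79 − 59·83, so 79⁻¹ ≡ 62 (mod 83).
For any y ∈ ℤ/83ℤ, x = 62(y − 46) mod 83 satisfies g(x) = 79·62(y − 46) + 46 ≡ y (since 79·62 ≡ 1 mod 83). So every y has a preimage.
Thus g is bijective.
Since g is bijective, we compute g⁻¹(28): solve 79x + 46 ≡ 28 (mod 83), i.e. 79x ≡ 65 (mod 83).
Multiplying by 79⁻¹ = 62 gives x ≡ 62·65 = 4030 = 48·83 + 46 ≡ 46 (mod 83).
Check: g(46) = 79·46 + 46 = 3680 = 44·83 + 28 ≡ 28 (mod 83).

46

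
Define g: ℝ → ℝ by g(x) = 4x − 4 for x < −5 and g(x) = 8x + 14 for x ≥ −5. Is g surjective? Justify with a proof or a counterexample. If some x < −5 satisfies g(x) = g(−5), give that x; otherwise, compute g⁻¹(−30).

Both pieces are strictly increasing (slopes 4 and 8), so each is injective on its own interval.
The left piece maps (−∞, −5) onto (−∞, −24); the right piece maps [−5, ∞) onto [−26, ∞).
The union (−∞, −24) ∪ [−26, ∞) covers ℝ, so g is surjective.
For the follow-up: the images overlap, so an x < −5 with g(x) = g(−5) exists. g(−5) = −26; solving 4x − 4 = −26 for x < −5 gives x = (−26 + 4)/4 = −11/2.

-11/2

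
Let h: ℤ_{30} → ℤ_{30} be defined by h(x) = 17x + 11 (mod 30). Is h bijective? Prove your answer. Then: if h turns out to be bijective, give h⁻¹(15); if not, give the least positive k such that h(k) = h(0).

Suppose h(a) = h(b) in ℤ_{30}. Then 17a + 11 ≡ 17b + 11 (mod 30), so 17(a − b) ≡ 0 (mod 30).
Since gcd(17, 30) = 1, 17 is invertible modulo 30, thus a − b ≡ 0 (mod 30), i.e. a = b.
We now compute 17⁻¹ mod 30 explicitly. Euclid's algorithm: 30 = 1·17 + 13, 17 = 1·13 + 4, 13 = 3·4 + 1; back-substituting gives 1 = 23·17 − 13·30, so 17⁻¹ ≡ 23 (mod 30).
Then y ↦ 23(y − 11) is a two-sided inverse to h, so every y ∈ ℤ_{30} has a preimage.
Thus h is bijective.
Since h is bijective, we find h⁻¹(15): we need 17x ≡ 15 − 11 ≡ 4 (mod 30). Using 17⁻¹ = 23: x ≡ 23·4 = 92 = 3·30 + 2, so x = 2.
Check: h(2) = 17·2 + 11 = 45 = 1·30 + 15 ≡ 15 (mod 30).

2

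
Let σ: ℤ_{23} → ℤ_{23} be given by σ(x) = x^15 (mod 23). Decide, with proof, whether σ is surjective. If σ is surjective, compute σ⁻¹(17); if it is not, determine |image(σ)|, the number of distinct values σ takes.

14

Since 23 is prime, the nonzero elements of ℤ_{23} form a cyclic group of order 22.
As gcd(15, 22) = 1, raising to the 15th power is a bijection on this group: if s^15 ≡ t^15 then (st^{−1})^15 = 1, and the only element of order dividing gcd(15, 22) = 1 is 1, so s = t.
With σ(0) = 0 this makes σ injective on all of ℤ_{23}, hence bijective (finite equal-size domain and codomain). In particular σ is surjective.
Since σ is surjective, we find the preimage of 17. The inverse of x ↦ x^15 on (ℤ_{23})^× is x ↦ x^3, because 15·3 = 45 = 2·22 + 1 ≡ 1 (mod 22) and x^{22} = 1 for x ≠ 0 (Fermat). So σ⁻¹(17) = 17^3 mod 23.
Repeated squaring mod 23: 17^1 ≡ 17, 17^2 ≡ 17² = 289 ≡ 13. Since 3 = 2 + 1, 17^3 ≡ 13·17: 13·17 = 221 ≡ 14. So 17^3 ≡ 14 (mod 23).
Hence σ⁻¹(17) = 14.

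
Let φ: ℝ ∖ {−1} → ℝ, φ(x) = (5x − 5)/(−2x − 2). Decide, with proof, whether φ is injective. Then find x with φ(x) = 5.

-1/3

Suppose φ(s) = φ(t). Cross-multiplying: (5s − 5)(−2t − 2) = (5t − 5)(−2s − 2).
Expanding both sides and cancelling the symmetric terms leaves −20·(s − t) = 0. Since −20 ≠ 0, s = t. Hence φ is injective.
Solving φ(x) = 5: cross-multiplying gives 5x − 5 = 5(−2x − 2), which rearranges to 15x = −5, so x = −1/3.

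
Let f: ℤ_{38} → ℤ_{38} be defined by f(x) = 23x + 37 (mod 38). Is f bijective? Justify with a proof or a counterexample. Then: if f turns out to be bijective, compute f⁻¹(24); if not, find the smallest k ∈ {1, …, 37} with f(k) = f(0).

If f(u) = f(v), then 23u ≡ 23v (mod 38). Because gcd(23, 38) = 1, we may cancel 23 to get u ≡ v (mod 38).
We now compute 23⁻¹ mod 38 explicitly. Euclid's algorithm: 38 = 1·23 + 15, 23 = 1·15 + 8, 15 = 1·8 + 7, 8 = 1·7 + 1; back-substituting gives 1 = 5·23 − 3·38, so 23⁻¹ ≡ 5 (mod 38).
For any y ∈ ℤ_{38}, x = 5(y − 37) mod 38 satisfies f(x) = 23·5(y − 37) + 37 ≡ y (since 23·5 ≡ 1 mod 38). So every y has a preimage.
Thus f is bijective.
Since f is bijective, we compute f⁻¹(24): solve 23x + 37 ≡ 24 (mod 38), i.e. 23x ≡ 25 (mod 38).
Multiplying by 23⁻¹ = 5 gives x ≡ 5·25 = 125 = 3·38 + 11 ≡ 11 (mod 38).
Check: f(11) = 23·11 + 37 = 290 = 7·38 + 24 ≡ 24 (mod 38).

11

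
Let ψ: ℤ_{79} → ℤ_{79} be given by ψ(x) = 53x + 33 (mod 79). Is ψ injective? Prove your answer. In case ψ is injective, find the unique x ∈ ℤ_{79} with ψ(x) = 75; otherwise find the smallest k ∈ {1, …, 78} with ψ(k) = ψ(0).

47

If ψ(x_1) = ψ(x_2), then 53x_1 ≡ 53x_2 (mod 79). Because gcd(53, 79) = 1, we may cancel 53 to get x_1 ≡ x_2 (mod 79).
So ψ is injective.
We now compute 53⁻¹ mod 79 explicitly. Euclid's algorithm: 79 = 1·53 + 26, 53 = 2·26 + 1; back-substituting gives 1 = 3·53 − 2·79, so 53⁻¹ ≡ 3 (mod 79).
Since ψ is injective, we compute ψ⁻¹(75): solve 53x + 33 ≡ 75 (mod 79), i.e. 53x ≡ 42 (mod 79).
Multiplying by 53⁻¹ = 3 gives x ≡ 3·42 = 126 = 1·79 + 47 ≡ 47 (mod 79).
Check: ψ(47) = 53·47 + 33 = 2524 = 31·79 + 75 ≡ 75 (mod 79).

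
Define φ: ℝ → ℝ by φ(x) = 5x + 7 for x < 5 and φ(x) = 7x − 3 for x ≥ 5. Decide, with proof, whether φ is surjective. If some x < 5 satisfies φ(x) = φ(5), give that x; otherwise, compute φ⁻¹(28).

21/5

Both pieces are strictly increasing (slopes 5 and 7), so each is injective on its own interval.
The left piece maps (−∞, 5) onto (−∞, 32); the right piece maps [5, ∞) onto [32, ∞).
These images together cover ℝ, so φ is surjective.
Because the two images are disjoint, no x < 5 has φ(x) = φ(5), so we compute φ⁻¹(28): 28 lies in (−∞, 32), so solve 5x + 7 = 28: x = (28 − 7)/5 = 21/5.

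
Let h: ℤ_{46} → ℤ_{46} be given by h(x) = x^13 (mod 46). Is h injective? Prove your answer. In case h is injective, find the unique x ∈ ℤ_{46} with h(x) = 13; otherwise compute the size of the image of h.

Computing x^13 mod 46 for each x (by repeated squaring, reducing mod 46 at every step), the values h(0), h(1), …, h(45) are: 0, 1, 4, 9, 16, 21, 36, 43, 18, 35, 38, 17, 6, 31, 34, 5, 26, 33, 2, 7, 14, 19, 22, 23, 24, 27, 32, 39, 44, 13, 20, 41, 12, 15, 40, 29, 8, 11, 28, 3, 10, 25, 30, 37, 42, 45.
Every element of ℤ_{46} appears exactly once in this list, so h is a bijection, and in particular injective.
Since h is injective, we read off the preimage of 13 from the same table: h(29) = 13, so h⁻¹(13) = 29.

29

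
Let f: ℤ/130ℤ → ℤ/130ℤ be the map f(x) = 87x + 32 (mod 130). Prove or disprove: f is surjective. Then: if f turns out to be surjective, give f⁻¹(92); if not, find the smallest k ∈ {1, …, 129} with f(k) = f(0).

Since gcd(87, 130) = 1, 87 is invertible modulo 130. Euclid's algorithm: 130 = 1·87 + 43, 87 = 2·43 + 1; back-substituting gives 1 = 3·87 − 2·130, so 87⁻¹ ≡ 3 (mod 130).
Then y ↦ 3(y − 32) is a two-sided inverse to f, so every y ∈ ℤ/130ℤ has a preimage.
Thus f is surjective.
Since f is surjective, we compute f⁻¹(92): solve 87x + 32 ≡ 92 (mod 130), i.e. 87x ≡ 60 (mod 130).
Multiplying by 87⁻¹ = 3 gives x ≡ 3·60 = 180 = 1·130 + 50 ≡ 50 (mod 130).
Check: f(50) = 87·50 + 32 = 4382 = 33·130 + 92 ≡ 92 (mod 130).

50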